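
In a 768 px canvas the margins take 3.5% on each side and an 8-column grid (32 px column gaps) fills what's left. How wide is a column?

61.28 px

Each margin = 3.5% of 768 = 26.88 px; content = 768 − 2·26.88 = 714.24 px.
714.24 − 7·32 = 490.24; ÷8 gives c = 61.28 px.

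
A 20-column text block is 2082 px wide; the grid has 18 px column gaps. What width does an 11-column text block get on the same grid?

1137 px

Subtracting 19 column gaps of 18 leaves 1740 for 20 columns, so c = 87 px.
Span of 11: 11·87 + 10·18 = 957 + 180 = 1137 px.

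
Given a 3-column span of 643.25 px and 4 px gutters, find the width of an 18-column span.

3879.5 px

643.25 − 2·4 = 635.25; ÷3 gives c = 211.75 px.
18 columns plus 17 gutters: 3811.5 + 68 = 3879.5 px.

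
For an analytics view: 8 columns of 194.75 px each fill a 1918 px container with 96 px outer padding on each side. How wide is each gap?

24 px

Take off 192 px of margins, leaving 1726 px.
8·194.75 + 7g = 1726 → 7g = 168 → g = 24 px.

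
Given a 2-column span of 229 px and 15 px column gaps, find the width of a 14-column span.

229 − 1·15 = 214; ÷2 gives c = 107 px.
Span of 14: 14·107 + 13·15 = 1498 + 195 = 1693 px.

1693 px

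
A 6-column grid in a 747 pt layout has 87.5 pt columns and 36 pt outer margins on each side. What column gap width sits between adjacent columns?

Content width = 747 − 2·36 = 675 pt.
6 columns take 6·87.5 = 525 pt; remaining 150 splits into 5 column gaps.
g = 150 / 5 = 30 pt.

30 pt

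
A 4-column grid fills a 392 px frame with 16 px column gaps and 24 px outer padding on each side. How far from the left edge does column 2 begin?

Subtract both margins: 392 − 2·24 = 344 px.
4 columns + 3 column gaps: 4c + 3·16 = 344.
4c = 344 − 48 = 296, so c = 74 px.
Each column+gutter stride is 90 px; 1 of them past the 24 px margin is 24 + 90 = 114 px.

114 px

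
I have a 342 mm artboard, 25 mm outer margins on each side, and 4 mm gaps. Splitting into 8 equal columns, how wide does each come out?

33 mm

Take off 50 mm of margins, leaving 292 mm.
8c + 7·4 = 292 → 8c = 264 → c = 33 mm.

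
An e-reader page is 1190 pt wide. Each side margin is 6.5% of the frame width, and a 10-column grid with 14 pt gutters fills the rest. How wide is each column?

90.93 pt

Each margin = 6.5% of 1190 = 77.35 pt; content = 1190 − 2·77.35 = 1035.3 pt.
Subtracting 9 gutters of 14 leaves 909.3 for 10 columns, so c = 90.93 pt.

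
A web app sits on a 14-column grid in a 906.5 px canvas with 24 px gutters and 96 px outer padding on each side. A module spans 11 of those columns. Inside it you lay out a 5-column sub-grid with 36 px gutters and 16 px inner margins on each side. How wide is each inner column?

76.05 px

Subtract both margins: 906.5 − 2·96 = 714.5 px.
14 columns + 13 gutters: 14c + 13·24 = 714.5.
14c = 714.5 − 312 = 402.5, so c = 28.75 px.
Span of 11: 11·28.75 + 10·24 = 316.25 + 240 = 556.25 px.
Inner content = 556.25 − 2·16 = 524.25 px.
Subtracting 4 gutters of 36 leaves 380.25 for 5 columns, so d = 76.05 px.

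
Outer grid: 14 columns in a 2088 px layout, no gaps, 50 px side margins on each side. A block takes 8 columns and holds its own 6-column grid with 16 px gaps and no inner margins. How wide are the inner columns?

176 px

Inside the margins: 2088 − 100 = 1988 px.
14c = 1988 → c = 142 px.
With no gaps, 8 columns span 8·142 = 1136 px.
1136 − 5·16 = 1056; ÷6 gives d = 176 px.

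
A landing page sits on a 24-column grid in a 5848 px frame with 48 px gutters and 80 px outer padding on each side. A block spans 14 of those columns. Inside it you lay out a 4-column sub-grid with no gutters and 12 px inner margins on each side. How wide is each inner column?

818.5 px

Outer content = 5848 − 2·80 = 5688 px.
24c + 23·48 = 5688 → 24c = 4584 → c = 191 px.
14 columns plus 13 gutters: 2674 + 624 = 3298 px.
Inner content = 3298 − 2·12 = 3274 px.
3274 / 4 = 818.5 px per column.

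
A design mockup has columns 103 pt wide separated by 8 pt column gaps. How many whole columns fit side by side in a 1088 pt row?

9 columns

Each extra column adds 103 + 8 = 111 pt.
(1088 + 8) / 111 = 9.87, so 9 columns fit.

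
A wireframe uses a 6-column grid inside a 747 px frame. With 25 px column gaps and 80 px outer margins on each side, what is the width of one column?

Subtract both margins: 747 − 2·80 = 587 px.
Subtracting 5 column gaps of 25 leaves 462 for 6 columns, so c = 77 px.

77 px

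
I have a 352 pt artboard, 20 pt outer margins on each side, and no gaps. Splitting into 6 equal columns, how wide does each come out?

Subtract both margins: 352 − 2·20 = 312 pt.
With no gaps, each column is 312/6 = 52 pt.

52 pt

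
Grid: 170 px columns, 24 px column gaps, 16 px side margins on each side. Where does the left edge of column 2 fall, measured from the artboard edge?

210 px

Column 2 starts at margin + 1·(column + gutter) = 16 + 1·194 = 210 px.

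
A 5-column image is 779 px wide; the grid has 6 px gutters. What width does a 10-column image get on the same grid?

1564 px

5c + 4·6 = 779 → 5c = 755 → c = 151 px.
Span of 10: 10·151 + 9·6 = 1510 + 54 = 1564 px.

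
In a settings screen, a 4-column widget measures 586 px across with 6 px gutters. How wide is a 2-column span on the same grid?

586 − 3·6 = 568; ÷4 gives c = 142 px.
Span of 2: 2·142 + 1·6 = 284 + 6 = 290 px.

290 px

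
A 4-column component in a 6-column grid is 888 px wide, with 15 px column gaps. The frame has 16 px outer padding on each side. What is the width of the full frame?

1371.5 px

888 − 3·15 = 843; ÷4 gives c = 210.75 px.
Frame = 2·16 + 6·210.75 + 5·15 = 32 + 1264.5 + 75 = 1371.5 px.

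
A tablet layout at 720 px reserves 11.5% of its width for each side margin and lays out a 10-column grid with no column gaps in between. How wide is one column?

Margins: 11.5% × 720 = 82.8 px each, so content = 720 − 165.6 = 554.4 px.
With no column gaps, each column is 554.4/10 = 55.44 px.

55.44 px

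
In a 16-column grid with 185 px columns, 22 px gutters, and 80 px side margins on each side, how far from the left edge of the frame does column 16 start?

3185 px

Column 16 starts at margin + 15·(column + gutter) = 80 + 15·207 = 3185 px.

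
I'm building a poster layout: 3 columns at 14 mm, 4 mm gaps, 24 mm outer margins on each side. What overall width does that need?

98 mm

Adding margins, columns and gutters: 48 + 42 + 8 = 98 mm.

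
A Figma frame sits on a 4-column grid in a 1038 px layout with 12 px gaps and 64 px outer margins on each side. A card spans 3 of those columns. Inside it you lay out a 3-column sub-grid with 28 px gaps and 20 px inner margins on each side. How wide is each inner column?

Outer content = 1038 − 2·64 = 910 px.
910 − 3·12 = 874; ÷4 gives c = 218.5 px.
3 columns plus 2 gaps: 655.5 + 24 = 679.5 px.
Inner content = 679.5 − 2·20 = 639.5 px.
Subtracting 2 gaps of 28 leaves 583.5 for 3 columns, so d = 194.5 px.

194.5 px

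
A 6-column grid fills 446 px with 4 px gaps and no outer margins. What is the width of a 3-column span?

446 − 5·4 = 426; ÷6 gives c = 71 px.
3 columns plus 2 gaps: 213 + 8 = 221 px.

221 px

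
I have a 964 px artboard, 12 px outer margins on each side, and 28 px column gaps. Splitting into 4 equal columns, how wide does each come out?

Subtract both margins: 964 − 2·12 = 940 px.
4 columns + 3 column gaps: 4c + 3·28 = 940.
4c = 940 − 84 = 856, so c = 214 px.

214 px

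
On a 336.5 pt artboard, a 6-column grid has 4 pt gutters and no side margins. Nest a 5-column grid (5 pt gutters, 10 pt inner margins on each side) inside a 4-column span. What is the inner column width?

36.6 pt

Subtracting 5 gutters of 4 leaves 316.5 for 6 columns, so c = 52.75 pt.
Span of 4: 4·52.75 + 3·4 = 211 + 12 = 223 pt.
Inner content = 223 − 2·10 = 203 pt.
Subtracting 4 gutters of 5 leaves 183 for 5 columns, so d = 36.6 pt.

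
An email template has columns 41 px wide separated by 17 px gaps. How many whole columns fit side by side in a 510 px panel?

k columns need k·41 + (k−1)·17 = k·58 − 17.
k·58 − 17 ≤ 510 → k ≤ 527 / 58 ≈ 9.09, so k = 9.

9 columns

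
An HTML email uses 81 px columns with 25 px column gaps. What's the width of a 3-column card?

293 px

Span of 3: 3·81 + 2·25 = 243 + 50 = 293 px.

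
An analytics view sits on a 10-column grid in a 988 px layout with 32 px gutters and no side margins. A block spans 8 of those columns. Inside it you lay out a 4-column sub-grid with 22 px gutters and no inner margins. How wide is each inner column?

179.5 px

10c + 9·32 = 988 → 10c = 700 → c = 70 px.
8 columns plus 7 gutters: 560 + 224 = 784 px.
4 columns + 3 gutters: 4d + 3·22 = 784.
4d = 784 − 66 = 718, so d = 179.5 px.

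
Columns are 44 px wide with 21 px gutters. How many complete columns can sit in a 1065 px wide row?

Each extra column adds 44 + 21 = 65 px.
(1065 + 21) / 65 = 16.71, so 16 columns fit.

16 columns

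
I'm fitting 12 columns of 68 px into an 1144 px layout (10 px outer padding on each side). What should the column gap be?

28 px

Subtract both margins: 1144 − 2·10 = 1124 px.
Columns use 816 px, leaving 308 px across 11 column gaps = 28 px each.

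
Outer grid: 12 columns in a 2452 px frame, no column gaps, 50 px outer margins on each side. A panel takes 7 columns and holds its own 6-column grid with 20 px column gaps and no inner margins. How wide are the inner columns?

212 px

Subtract both margins: 2452 − 2·50 = 2352 px.
12c = 2352 → c = 196 px.
With no column gaps, 7 columns span 7·196 = 1372 px.
6d + 5·20 = 1372 → 6d = 1272 → d = 212 px.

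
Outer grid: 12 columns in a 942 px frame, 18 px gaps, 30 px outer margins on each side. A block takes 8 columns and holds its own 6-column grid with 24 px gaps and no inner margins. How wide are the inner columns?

Take off 60 px of margins, leaving 882 px.
12c + 11·18 = 882 → 12c = 684 → c = 57 px.
Span of 8: 8·57 + 7·18 = 456 + 126 = 582 px.
582 − 5·24 = 462; ÷6 gives d = 77 px.

77 px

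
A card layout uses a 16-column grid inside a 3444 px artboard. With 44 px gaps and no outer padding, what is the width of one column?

174 px

Subtracting 15 gaps of 44 leaves 2784 for 16 columns, so c = 174 px.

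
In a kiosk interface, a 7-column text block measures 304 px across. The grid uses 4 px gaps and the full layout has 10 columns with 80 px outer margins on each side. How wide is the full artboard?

Subtracting 6 gaps of 4 leaves 280 for 7 columns, so c = 40 px.
Total width: 2·80 + 10·40 + 9·4 = 596 px.

596 px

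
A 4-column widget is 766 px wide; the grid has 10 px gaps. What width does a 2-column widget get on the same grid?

378 px

4 columns + 3 gaps: 4c + 3·10 = 766.
4c = 766 − 30 = 736, so c = 184 px.
Span of 2: 2·184 + 1·10 = 368 + 10 = 378 px.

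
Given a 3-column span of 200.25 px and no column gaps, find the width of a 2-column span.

133.5 px

200.25 / 3 = 66.75 px per column.
With no column gaps, 2 columns span 2·66.75 = 133.5 px.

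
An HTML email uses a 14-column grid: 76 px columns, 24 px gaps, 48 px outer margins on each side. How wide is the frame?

Adding margins, columns and gutters: 96 + 1064 + 312 = 1472 px.

1472 px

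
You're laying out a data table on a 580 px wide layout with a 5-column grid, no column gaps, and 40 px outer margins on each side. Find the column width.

100 px

Content width = 580 − 2·40 = 500 px.
5c = 500 → c = 100 px.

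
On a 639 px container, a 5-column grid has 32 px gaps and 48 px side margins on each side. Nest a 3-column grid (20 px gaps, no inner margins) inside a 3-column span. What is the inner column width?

Outer content = 639 − 2·48 = 543 px.
5 columns + 4 gaps: 5c + 4·32 = 543.
5c = 543 − 128 = 415, so c = 83 px.
3 columns plus 2 gaps: 249 + 64 = 313 px.
Subtracting 2 gaps of 20 leaves 273 for 3 columns, so d = 91 px.

91 px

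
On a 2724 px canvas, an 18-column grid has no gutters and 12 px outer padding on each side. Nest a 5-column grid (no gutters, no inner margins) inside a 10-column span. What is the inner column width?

300 px

Take off 24 px of margins, leaving 2700 px.
18c = 2700 → c = 150 px.
With no gutters, 10 columns span 10·150 = 1500 px.
5d = 1500 → d = 300 px.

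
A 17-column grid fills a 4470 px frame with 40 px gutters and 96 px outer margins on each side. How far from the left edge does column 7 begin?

Subtract both margins: 4470 − 2·96 = 4278 px.
4278 − 16·40 = 3638; ÷17 gives c = 214 px.
Each column+gutter stride is 254 px; 6 of them past the 96 px margin is 96 + 1524 = 1620 px.

1620 px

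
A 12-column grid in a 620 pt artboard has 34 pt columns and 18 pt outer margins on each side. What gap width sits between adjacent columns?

16 pt

Take off 36 pt of margins, leaving 584 pt.
12 columns take 12·34 = 408 pt; remaining 176 splits into 11 gaps.
g = 176 / 11 = 16 pt.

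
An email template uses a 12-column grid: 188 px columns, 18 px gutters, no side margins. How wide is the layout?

Summing: 2256 + 198 = 2454 px.

2454 px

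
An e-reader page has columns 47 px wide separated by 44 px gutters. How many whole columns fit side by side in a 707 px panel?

8 columns

Each extra column adds 47 + 44 = 91 px.
(707 + 44) / 91 = 8.25, so 8 columns fit.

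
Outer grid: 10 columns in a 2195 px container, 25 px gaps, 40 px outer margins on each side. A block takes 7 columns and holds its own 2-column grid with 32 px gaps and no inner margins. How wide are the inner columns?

720.5 px

Take off 80 px of margins, leaving 2115 px.
2115 − 9·25 = 1890; ÷10 gives c = 189 px.
7 columns plus 6 gaps: 1323 + 150 = 1473 px.
2d + 1·32 = 1473 → 2d = 1441 → d = 720.5 px.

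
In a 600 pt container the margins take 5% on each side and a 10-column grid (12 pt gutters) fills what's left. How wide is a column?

600 × (1 − 2·5%) = 600 × 90% = 540 pt for the columns.
10c + 9·12 = 540 → 10c = 432 → c = 43.2 pt.

43.2 pt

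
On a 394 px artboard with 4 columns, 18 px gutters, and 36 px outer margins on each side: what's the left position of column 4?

291 px

Content = 394 − 2·36 = 322 px.
322 − 3·18 = 268; ÷4 gives c = 67 px.
Each column+gutter stride is 85 px; 3 of them past the 36 px margin is 36 + 255 = 291 px.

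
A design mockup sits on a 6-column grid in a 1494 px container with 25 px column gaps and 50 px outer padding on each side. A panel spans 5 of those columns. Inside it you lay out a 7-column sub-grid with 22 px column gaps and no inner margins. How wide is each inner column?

146.5 px

Take off 100 px of margins, leaving 1394 px.
Subtracting 5 column gaps of 25 leaves 1269 for 6 columns, so c = 211.5 px.
5-column span = 5·211.5 + 4·25 = 1157.5 px.
7 columns + 6 column gaps: 7d + 6·22 = 1157.5.
7d = 1157.5 − 132 = 1025.5, so d = 146.5 px.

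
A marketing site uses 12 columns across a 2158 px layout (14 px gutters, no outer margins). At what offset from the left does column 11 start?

1810 px

12c + 11·14 = 2158 → 12c = 2004 → c = 167 px.
No margin, so column 11 starts at 10·(column + gutter) = 10·181 = 1810 px.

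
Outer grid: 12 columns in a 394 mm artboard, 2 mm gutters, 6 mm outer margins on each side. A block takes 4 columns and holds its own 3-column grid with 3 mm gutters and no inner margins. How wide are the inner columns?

Take off 12 mm of margins, leaving 382 mm.
Subtracting 11 gutters of 2 leaves 360 for 12 columns, so c = 30 mm.
4 columns plus 3 gutters: 120 + 6 = 126 mm.
3 columns + 2 gutters: 3d + 2·3 = 126.
3d = 126 − 6 = 120, so d = 40 mm.

40 mm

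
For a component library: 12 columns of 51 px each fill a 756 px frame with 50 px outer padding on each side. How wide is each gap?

4 px

Take off 100 px of margins, leaving 656 px.
12 columns take 12·51 = 612 px; remaining 44 splits into 11 gaps.
g = 44 / 11 = 4 px.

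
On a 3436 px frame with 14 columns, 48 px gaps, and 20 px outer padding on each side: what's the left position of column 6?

1250 px

Take off 40 px of margins, leaving 3396 px.
14c + 13·48 = 3396 → 14c = 2772 → c = 198 px.
Column 6 starts at margin + 5·(column + gutter) = 20 + 5·246 = 1250 px.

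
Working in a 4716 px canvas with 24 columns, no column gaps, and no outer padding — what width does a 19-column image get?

3733.5 px

4716 / 24 = 196.5 px per column.
With no column gaps, 19 columns span 19·196.5 = 3733.5 px.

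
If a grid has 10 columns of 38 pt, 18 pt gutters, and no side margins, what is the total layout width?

Summing: 380 + 162 = 542 pt.

542 pt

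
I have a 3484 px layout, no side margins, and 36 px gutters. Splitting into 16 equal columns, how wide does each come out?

3484 − 15·36 = 2944; ÷16 gives c = 184 px.

184 px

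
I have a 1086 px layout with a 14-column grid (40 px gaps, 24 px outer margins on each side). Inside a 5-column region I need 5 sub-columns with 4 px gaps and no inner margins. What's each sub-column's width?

65.8 px

Subtract both margins: 1086 − 2·24 = 1038 px.
1038 − 13·40 = 518; ÷14 gives c = 37 px.
5-column span = 5·37 + 4·40 = 345 px.
5 columns + 4 gaps: 5d + 4·4 = 345.
5d = 345 − 16 = 329, so d = 65.8 px.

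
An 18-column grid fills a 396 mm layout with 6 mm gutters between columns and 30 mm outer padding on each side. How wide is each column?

Inside the margins: 396 − 60 = 336 mm.
18 columns + 17 gutters: 18c + 17·6 = 336.
18c = 336 − 102 = 234, so c = 13 mm.

13 mm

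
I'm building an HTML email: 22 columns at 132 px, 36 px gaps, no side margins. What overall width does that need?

Canvas = 22·132 + 21·36 = 2904 + 756 = 3660 px.

3660 px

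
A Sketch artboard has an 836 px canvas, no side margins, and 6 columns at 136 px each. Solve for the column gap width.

6·136 + 5g = 836 → 5g = 20 → g = 4 px.

4 px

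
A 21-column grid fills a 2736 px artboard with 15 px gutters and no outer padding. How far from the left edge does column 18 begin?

Subtracting 20 gutters of 15 leaves 2436 for 21 columns, so c = 116 px.
Before column 18: 17 columns + 17 gutters.
Offset = 17·(116 + 15) = 17·131 = 2227 px.

2227 px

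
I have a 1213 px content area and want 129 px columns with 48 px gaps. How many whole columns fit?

7 columns: 7·129 + 6·48 = 1191 px ≤ 1213.
8 columns: 1368 px > 1213. So 7.

7 columns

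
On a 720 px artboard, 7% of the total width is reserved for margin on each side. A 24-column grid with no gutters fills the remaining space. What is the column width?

Each margin = 7% of 720 = 50.4 px; content = 720 − 2·50.4 = 619.2 px.
619.2 / 24 = 25.8 px per column.

25.8 px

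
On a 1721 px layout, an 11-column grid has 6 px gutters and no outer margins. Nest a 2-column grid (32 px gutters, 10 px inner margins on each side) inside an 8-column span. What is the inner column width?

599 px

Subtracting 10 gutters of 6 leaves 1661 for 11 columns, so c = 151 px.
8-column span = 8·151 + 7·6 = 1250 px.
Inner content = 1250 − 2·10 = 1230 px.
2d + 1·32 = 1230 → 2d = 1198 → d = 599 px.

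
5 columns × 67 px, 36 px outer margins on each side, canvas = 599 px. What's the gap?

48 px

Content width = 599 − 2·36 = 527 px.
5·67 + 4g = 527 → 4g = 192 → g = 48 px.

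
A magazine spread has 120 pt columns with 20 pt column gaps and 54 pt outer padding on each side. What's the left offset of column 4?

Column 4 starts at margin + 3·(column + gutter) = 54 + 3·140 = 474 pt.

474 pt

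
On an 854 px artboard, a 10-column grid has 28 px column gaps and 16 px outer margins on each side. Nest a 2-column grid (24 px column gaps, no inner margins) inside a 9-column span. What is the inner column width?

Inside the margins: 854 − 32 = 822 px.
Subtracting 9 column gaps of 28 leaves 570 for 10 columns, so c = 57 px.
9-column span = 9·57 + 8·28 = 737 px.
737 − 1·24 = 713; ÷2 gives d = 356.5 px.

356.5 px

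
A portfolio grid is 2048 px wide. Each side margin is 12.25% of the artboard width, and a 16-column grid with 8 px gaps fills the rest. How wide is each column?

89.14 px

Margins: 12.25% × 2048 = 250.88 px each, so content = 2048 − 501.76 = 1546.24 px.
16 columns + 15 gaps: 16c + 15·8 = 1546.24.
16c = 1546.24 − 120 = 1426.24, so c = 89.14 px.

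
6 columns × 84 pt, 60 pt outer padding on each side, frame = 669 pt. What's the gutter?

9 pt

Inside the margins: 669 − 120 = 549 pt.
6 columns take 6·84 = 504 pt; remaining 45 splits into 5 gutters.
g = 45 / 5 = 9 pt.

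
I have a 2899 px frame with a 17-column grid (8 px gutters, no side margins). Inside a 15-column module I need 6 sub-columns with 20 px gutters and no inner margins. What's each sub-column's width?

409.5 px

17 columns + 16 gutters: 17c + 16·8 = 2899.
17c = 2899 − 128 = 2771, so c = 163 px.
15 columns plus 14 gutters: 2445 + 112 = 2557 px.
Subtracting 5 gutters of 20 leaves 2457 for 6 columns, so d = 409.5 px.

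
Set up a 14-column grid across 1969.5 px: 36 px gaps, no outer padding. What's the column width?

14c + 13·36 = 1969.5 → 14c = 1501.5 → c = 107.25 px.

107.25 px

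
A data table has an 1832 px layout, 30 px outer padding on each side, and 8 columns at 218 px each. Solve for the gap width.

Take off 60 px of margins, leaving 1772 px.
8 columns take 8·218 = 1744 px; remaining 28 splits into 7 gaps.
g = 28 / 7 = 4 px.

4 px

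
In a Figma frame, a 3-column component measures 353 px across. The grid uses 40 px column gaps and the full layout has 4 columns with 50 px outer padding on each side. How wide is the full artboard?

584 px

Subtracting 2 column gaps of 40 leaves 273 for 3 columns, so c = 91 px.
Artboard = 2·50 + 4·91 + 3·40 = 100 + 364 + 120 = 584 px.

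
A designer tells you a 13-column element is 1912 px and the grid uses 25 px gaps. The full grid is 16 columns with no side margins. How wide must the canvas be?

2359 px

13c + 12·25 = 1912 → 13c = 1612 → c = 124 px.
Summing: 1984 + 375 = 2359 px.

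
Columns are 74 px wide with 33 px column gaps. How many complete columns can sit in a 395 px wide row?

4 columns

4 columns: 4·74 + 3·33 = 395 px ≤ 395.
5 columns: 502 px > 395. So 4.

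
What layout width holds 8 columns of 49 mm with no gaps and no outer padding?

392 mm

Summing: 392 = 392 mm.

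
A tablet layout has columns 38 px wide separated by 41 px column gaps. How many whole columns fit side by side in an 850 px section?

k columns need k·38 + (k−1)·41 = k·79 − 41.
k·79 − 41 ≤ 850 → k ≤ 891 / 79 ≈ 11.28, so k = 11.

11 columns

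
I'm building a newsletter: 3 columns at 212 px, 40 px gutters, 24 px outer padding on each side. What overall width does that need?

Total width: 2·24 + 3·212 + 2·40 = 764 px.

764 px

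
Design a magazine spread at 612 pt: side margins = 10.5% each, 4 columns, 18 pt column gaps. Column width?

Margins: 10.5% × 612 = 64.26 pt each, so content = 612 − 128.52 = 483.48 pt.
Subtracting 3 column gaps of 18 leaves 429.48 for 4 columns, so c = 107.37 pt.

107.37 pt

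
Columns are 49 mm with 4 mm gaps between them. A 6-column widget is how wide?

6-column span = 6·49 + 5·4 = 314 mm.

314 mm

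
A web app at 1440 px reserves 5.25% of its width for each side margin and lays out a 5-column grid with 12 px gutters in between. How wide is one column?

1440 × (1 − 2·5.25%) = 1440 × 89.5% = 1288.8 px for the columns.
5c + 4·12 = 1288.8 → 5c = 1240.8 → c = 248.16 px.

248.16 px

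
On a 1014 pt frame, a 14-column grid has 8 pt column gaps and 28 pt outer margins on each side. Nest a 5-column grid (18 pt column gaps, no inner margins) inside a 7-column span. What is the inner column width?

Inside the margins: 1014 − 56 = 958 pt.
14c + 13·8 = 958 → 14c = 854 → c = 61 pt.
7-column span = 7·61 + 6·8 = 475 pt.
475 − 4·18 = 403; ÷5 gives d = 80.6 pt.

80.6 pt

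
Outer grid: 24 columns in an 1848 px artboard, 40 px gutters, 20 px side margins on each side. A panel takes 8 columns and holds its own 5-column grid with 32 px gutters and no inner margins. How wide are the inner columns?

89.6 px

Subtract both margins: 1848 − 2·20 = 1808 px.
24 columns + 23 gutters: 24c + 23·40 = 1808.
24c = 1808 − 920 = 888, so c = 37 px.
Span of 8: 8·37 + 7·40 = 296 + 280 = 576 px.
5d + 4·32 = 576 → 5d = 448 → d = 89.6 px.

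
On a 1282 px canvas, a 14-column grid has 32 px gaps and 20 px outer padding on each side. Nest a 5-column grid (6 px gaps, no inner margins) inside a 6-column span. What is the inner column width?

Subtract both margins: 1282 − 2·20 = 1242 px.
14c + 13·32 = 1242 → 14c = 826 → c = 59 px.
Span of 6: 6·59 + 5·32 = 354 + 160 = 514 px.
5d + 4·6 = 514 → 5d = 490 → d = 98 px.

98 px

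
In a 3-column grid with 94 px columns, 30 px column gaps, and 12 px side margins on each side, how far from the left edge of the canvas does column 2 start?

136 px

Column 2 starts at margin + 1·(column + gutter) = 12 + 1·124 = 136 px.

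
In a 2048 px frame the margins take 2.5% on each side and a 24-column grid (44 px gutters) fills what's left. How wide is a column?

Each margin = 2.5% of 2048 = 51.2 px; content = 2048 − 2·51.2 = 1945.6 px.
24 columns + 23 gutters: 24c + 23·44 = 1945.6.
24c = 1945.6 − 1012 = 933.6, so c = 38.9 px.

38.9 px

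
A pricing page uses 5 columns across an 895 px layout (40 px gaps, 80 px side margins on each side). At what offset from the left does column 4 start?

545 px

Content = 895 − 2·80 = 735 px.
Subtracting 4 gaps of 40 leaves 575 for 5 columns, so c = 115 px.
Column 4 starts at margin + 3·(column + gutter) = 80 + 3·155 = 545 px.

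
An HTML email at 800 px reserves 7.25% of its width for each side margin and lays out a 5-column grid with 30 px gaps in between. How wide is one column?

Each margin = 7.25% of 800 = 58 px; content = 800 − 2·58 = 684 px.
5c + 4·30 = 684 → 5c = 564 → c = 112.8 px.

112.8 px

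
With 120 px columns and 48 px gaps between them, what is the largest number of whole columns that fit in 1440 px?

8 columns

8 columns: 8·120 + 7·48 = 1296 px ≤ 1440.
9 columns: 1464 px > 1440. So 8.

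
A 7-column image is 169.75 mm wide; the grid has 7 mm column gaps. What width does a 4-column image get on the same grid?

94 mm

169.75 − 6·7 = 127.75; ÷7 gives c = 18.25 mm.
4-column span = 4·18.25 + 3·7 = 94 mm.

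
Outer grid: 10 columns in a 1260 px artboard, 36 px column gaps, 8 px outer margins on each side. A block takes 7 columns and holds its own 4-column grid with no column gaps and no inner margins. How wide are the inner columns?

Take off 16 px of margins, leaving 1244 px.
Subtracting 9 column gaps of 36 leaves 920 for 10 columns, so c = 92 px.
7-column span = 7·92 + 6·36 = 860 px.
860 / 4 = 215 px per column.

215 px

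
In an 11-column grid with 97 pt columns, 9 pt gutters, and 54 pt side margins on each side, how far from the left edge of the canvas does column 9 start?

Each column+gutter stride is 106 pt; 8 of them past the 54 pt margin is 54 + 848 = 902 pt.

902 pt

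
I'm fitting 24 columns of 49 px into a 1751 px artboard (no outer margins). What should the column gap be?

25 px

24 columns take 24·49 = 1176 px; remaining 575 splits into 23 column gaps.
g = 575 / 23 = 25 px.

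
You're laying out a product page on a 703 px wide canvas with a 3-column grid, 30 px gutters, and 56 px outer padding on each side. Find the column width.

177 px

Content width = 703 − 2·56 = 591 px.
591 − 2·30 = 531; ÷3 gives c = 177 px.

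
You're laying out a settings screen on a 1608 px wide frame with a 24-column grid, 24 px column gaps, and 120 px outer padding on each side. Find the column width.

Content width = 1608 − 2·120 = 1368 px.
Subtracting 23 column gaps of 24 leaves 816 for 24 columns, so c = 34 px.

34 px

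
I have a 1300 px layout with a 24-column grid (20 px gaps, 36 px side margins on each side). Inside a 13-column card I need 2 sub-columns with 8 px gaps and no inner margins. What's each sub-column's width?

Take off 72 px of margins, leaving 1228 px.
24 columns + 23 gaps: 24c + 23·20 = 1228.
24c = 1228 − 460 = 768, so c = 32 px.
Span of 13: 13·32 + 12·20 = 416 + 240 = 656 px.
2d + 1·8 = 656 → 2d = 648 → d = 324 px.

324 px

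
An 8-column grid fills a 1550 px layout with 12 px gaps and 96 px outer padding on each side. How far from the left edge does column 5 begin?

Subtract both margins: 1550 − 2·96 = 1358 px.
8c + 7·12 = 1358 → 8c = 1274 → c = 159.25 px.
Before column 5: the margin + 4 columns + 4 gaps.
Offset = 96 + 4·(159.25 + 12) = 96 + 685 = 781 px.

781 px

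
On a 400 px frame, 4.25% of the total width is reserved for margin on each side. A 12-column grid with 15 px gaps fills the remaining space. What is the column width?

16.75 px

Each margin = 4.25% of 400 = 17 px; content = 400 − 2·17 = 366 px.
Subtracting 11 gaps of 15 leaves 201 for 12 columns, so c = 16.75 px.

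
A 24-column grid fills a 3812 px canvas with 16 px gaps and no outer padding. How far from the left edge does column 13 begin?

1914 px

24c + 23·16 = 3812 → 24c = 3444 → c = 143.5 px.
No margin, so column 13 starts at 12·(column + gutter) = 12·159.5 = 1914 px.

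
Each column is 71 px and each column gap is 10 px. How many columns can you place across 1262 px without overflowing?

k columns need k·71 + (k−1)·10 = k·81 − 10.
k·81 − 10 ≤ 1262 → k ≤ 1272 / 81 ≈ 15.70, so k = 15.

15 columns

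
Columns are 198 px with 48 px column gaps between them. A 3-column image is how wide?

3 columns plus 2 column gaps: 594 + 96 = 690 px.

690 px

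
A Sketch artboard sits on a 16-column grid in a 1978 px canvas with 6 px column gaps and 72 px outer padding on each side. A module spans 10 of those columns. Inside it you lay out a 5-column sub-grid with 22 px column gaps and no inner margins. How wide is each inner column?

Take off 144 px of margins, leaving 1834 px.
Subtracting 15 column gaps of 6 leaves 1744 for 16 columns, so c = 109 px.
10-column span = 10·109 + 9·6 = 1144 px.
Subtracting 4 column gaps of 22 leaves 1056 for 5 columns, so d = 211.2 px.

211.2 px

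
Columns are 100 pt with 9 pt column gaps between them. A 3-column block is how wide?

Span of 3: 3·100 + 2·9 = 300 + 18 = 318 pt.

318 pt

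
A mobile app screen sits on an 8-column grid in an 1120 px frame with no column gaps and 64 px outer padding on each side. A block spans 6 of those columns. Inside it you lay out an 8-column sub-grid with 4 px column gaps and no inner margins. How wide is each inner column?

89.5 px

Take off 128 px of margins, leaving 992 px.
With no column gaps, each column is 992/8 = 124 px.
With no column gaps, 6 columns span 6·124 = 744 px.
8d + 7·4 = 744 → 8d = 716 → d = 89.5 px.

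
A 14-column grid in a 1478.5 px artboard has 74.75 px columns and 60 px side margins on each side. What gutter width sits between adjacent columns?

24 px

Take off 120 px of margins, leaving 1358.5 px.
Columns use 1046.5 px, leaving 312 px across 13 gutters = 24 px each.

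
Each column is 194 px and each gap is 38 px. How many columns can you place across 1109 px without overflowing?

Each extra column adds 194 + 38 = 232 px.
(1109 + 38) / 232 = 4.94, so 4 columns fit.

4 columns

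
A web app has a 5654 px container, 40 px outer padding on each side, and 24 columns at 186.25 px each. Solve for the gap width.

Take off 80 px of margins, leaving 5574 px.
24 columns take 24·186.25 = 4470 px; remaining 1104 splits into 23 gaps.
g = 1104 / 23 = 48 px.

48 px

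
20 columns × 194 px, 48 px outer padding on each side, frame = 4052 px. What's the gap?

Take off 96 px of margins, leaving 3956 px.
20·194 + 19g = 3956 → 19g = 76 → g = 4 px.

4 px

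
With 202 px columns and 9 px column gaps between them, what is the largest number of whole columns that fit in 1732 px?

8 columns: 8·202 + 7·9 = 1679 px ≤ 1732.
9 columns: 1890 px > 1732. So 8.

8 columns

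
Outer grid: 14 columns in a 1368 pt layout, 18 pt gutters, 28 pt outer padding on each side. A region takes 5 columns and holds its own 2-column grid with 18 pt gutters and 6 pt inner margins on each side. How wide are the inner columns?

Subtract both margins: 1368 − 2·28 = 1312 pt.
14 columns + 13 gutters: 14c + 13·18 = 1312.
14c = 1312 − 234 = 1078, so c = 77 pt.
5 columns plus 4 gutters: 385 + 72 = 457 pt.
Inner content = 457 − 2·6 = 445 pt.
2 columns + 1 gutter: 2d + 1·18 = 445.
2d = 445 − 18 = 427, so d = 213.5 pt.

213.5 pt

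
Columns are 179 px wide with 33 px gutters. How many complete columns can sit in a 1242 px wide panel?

6 columns: 6·179 + 5·33 = 1239 px ≤ 1242.
7 columns: 1451 px > 1242. So 6.

6 columns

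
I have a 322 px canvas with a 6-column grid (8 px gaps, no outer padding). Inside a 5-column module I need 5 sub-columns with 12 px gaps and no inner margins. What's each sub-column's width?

322 − 5·8 = 282; ÷6 gives c = 47 px.
5-column span = 5·47 + 4·8 = 267 px.
5d + 4·12 = 267 → 5d = 219 → d = 43.8 px.

43.8 px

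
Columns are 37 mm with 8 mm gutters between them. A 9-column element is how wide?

397 mm

9-column span = 9·37 + 8·8 = 397 mm.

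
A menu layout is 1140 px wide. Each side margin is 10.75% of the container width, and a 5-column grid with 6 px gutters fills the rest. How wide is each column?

174.18 px

Margins: 10.75% × 1140 = 122.55 px each, so content = 1140 − 245.1 = 894.9 px.
5c + 4·6 = 894.9 → 5c = 870.9 → c = 174.18 px.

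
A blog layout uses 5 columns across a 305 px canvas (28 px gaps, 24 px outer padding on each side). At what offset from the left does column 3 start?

138 px

Content = 305 − 2·24 = 257 px.
5c + 4·28 = 257 → 5c = 145 → c = 29 px.
Before column 3: the margin + 2 columns + 2 gaps.
Offset = 24 + 2·(29 + 28) = 24 + 114 = 138 px.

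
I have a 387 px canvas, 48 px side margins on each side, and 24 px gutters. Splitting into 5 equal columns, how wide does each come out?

39 px

Inside the margins: 387 − 96 = 291 px.
Subtracting 4 gutters of 24 leaves 195 for 5 columns, so c = 39 px.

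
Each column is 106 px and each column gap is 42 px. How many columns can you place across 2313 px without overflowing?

15 columns

15 columns: 15·106 + 14·42 = 2178 px ≤ 2313.
16 columns: 2326 px > 2313. So 15.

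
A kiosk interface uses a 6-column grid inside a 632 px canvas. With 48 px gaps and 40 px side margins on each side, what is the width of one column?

Inside the margins: 632 − 80 = 552 px.
6 columns + 5 gaps: 6c + 5·48 = 552.
6c = 552 − 240 = 312, so c = 52 px.

52 px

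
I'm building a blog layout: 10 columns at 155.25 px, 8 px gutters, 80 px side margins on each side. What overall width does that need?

1784.5 px

Adding margins, columns and gutters: 160 + 1552.5 + 72 = 1784.5 px.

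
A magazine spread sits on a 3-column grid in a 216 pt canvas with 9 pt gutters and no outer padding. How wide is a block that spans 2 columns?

141 pt

Subtracting 2 gutters of 9 leaves 198 for 3 columns, so c = 66 pt.
Span of 2: 2·66 + 1·9 = 132 + 9 = 141 pt.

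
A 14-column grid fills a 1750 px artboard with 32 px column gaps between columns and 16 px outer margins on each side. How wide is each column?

Subtract both margins: 1750 − 2·16 = 1718 px.
14c + 13·32 = 1718 → 14c = 1302 → c = 93 px.

93 px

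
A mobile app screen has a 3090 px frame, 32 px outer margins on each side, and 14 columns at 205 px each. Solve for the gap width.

Content width = 3090 − 2·32 = 3026 px.
14 columns take 14·205 = 2870 px; remaining 156 splits into 13 gaps.
g = 156 / 13 = 12 px.

12 px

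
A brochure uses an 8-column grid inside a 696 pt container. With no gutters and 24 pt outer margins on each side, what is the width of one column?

81 pt

Subtract both margins: 696 − 2·24 = 648 pt.
8c = 648 → c = 81 pt.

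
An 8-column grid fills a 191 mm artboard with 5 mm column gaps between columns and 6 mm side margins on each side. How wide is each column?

Take off 12 mm of margins, leaving 179 mm.
8 columns + 7 column gaps: 8c + 7·5 = 179.
8c = 179 − 35 = 144, so c = 18 mm.

18 mm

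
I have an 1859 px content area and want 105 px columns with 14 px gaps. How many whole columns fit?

15 columns

15 columns: 15·105 + 14·14 = 1771 px ≤ 1859.
16 columns: 1890 px > 1859. So 15.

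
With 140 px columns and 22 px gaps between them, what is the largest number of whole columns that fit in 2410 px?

15 columns: 15·140 + 14·22 = 2408 px ≤ 2410.
16 columns: 2570 px > 2410. So 15.

15 columns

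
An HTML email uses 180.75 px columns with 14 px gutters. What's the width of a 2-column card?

375.5 px

2 columns plus 1 gutter: 361.5 + 14 = 375.5 px.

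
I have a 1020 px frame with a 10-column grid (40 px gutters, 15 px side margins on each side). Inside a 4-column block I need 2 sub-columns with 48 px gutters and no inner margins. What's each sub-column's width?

162 px

Outer content = 1020 − 2·15 = 990 px.
10 columns + 9 gutters: 10c + 9·40 = 990.
10c = 990 − 360 = 630, so c = 63 px.
Span of 4: 4·63 + 3·40 = 252 + 120 = 372 px.
2d + 1·48 = 372 → 2d = 324 → d = 162 px.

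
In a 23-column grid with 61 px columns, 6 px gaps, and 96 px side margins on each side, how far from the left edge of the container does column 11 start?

Before column 11: the margin + 10 columns + 10 gaps.
Offset = 96 + 10·(61 + 6) = 96 + 670 = 766 px.

766 px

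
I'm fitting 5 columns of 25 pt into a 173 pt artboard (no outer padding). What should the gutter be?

Columns use 125 pt, leaving 48 pt across 4 gutters = 12 pt each.

12 pt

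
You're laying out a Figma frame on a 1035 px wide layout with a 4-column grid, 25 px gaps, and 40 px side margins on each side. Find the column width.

Subtract both margins: 1035 − 2·40 = 955 px.
Subtracting 3 gaps of 25 leaves 880 for 4 columns, so c = 220 px.

220 px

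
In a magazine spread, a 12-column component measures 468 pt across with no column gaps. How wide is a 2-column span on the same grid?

12c = 468 → c = 39 pt.
With no column gaps, 2 columns span 2·39 = 78 pt.

78 pt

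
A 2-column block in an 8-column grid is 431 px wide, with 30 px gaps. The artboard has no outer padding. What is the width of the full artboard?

1814 px

2c + 1·30 = 431 → 2c = 401 → c = 200.5 px.
Summing: 1604 + 210 = 1814 px.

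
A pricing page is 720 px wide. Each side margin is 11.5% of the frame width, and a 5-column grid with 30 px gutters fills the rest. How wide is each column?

86.88 px

720 × (1 − 2·11.5%) = 720 × 77% = 554.4 px for the columns.
5c + 4·30 = 554.4 → 5c = 434.4 → c = 86.88 px.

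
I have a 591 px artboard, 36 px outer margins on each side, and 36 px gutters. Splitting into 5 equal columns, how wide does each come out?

Content width = 591 − 2·36 = 519 px.
Subtracting 4 gutters of 36 leaves 375 for 5 columns, so c = 75 px.

75 px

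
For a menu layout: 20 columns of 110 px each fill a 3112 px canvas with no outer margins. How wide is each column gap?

20 columns take 20·110 = 2200 px; remaining 912 splits into 19 column gaps.
g = 912 / 19 = 48 px.

48 px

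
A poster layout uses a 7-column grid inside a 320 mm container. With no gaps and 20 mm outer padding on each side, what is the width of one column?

40 mm

Inside the margins: 320 − 40 = 280 mm.
280 / 7 = 40 mm per column.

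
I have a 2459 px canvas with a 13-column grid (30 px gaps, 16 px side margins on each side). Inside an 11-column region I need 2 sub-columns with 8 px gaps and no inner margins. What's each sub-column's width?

Take off 32 px of margins, leaving 2427 px.
13 columns + 12 gaps: 13c + 12·30 = 2427.
13c = 2427 − 360 = 2067, so c = 159 px.
Span of 11: 11·159 + 10·30 = 1749 + 300 = 2049 px.
2d + 1·8 = 2049 → 2d = 2041 → d = 1020.5 px.

1020.5 px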